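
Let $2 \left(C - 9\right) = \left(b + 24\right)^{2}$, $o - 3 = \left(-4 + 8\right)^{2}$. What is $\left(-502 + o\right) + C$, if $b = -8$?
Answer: $-346$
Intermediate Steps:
$o = 19$ ($o = 3 + \left(-4 + 8\right)^{2} = 3 + 4^{2} = 3 + 16 = 19$)
$C = 137$ ($C = 9 + \frac{\left(-8 + 24\right)^{2}}{2} = 9 + \frac{16^{2}}{2} = 9 + \frac{1}{2} \cdot 256 = 9 + 128 = 137$)
$\left(-502 + o\right) + C = \left(-502 + 19\right) + 137 = -483 + 137 = -346$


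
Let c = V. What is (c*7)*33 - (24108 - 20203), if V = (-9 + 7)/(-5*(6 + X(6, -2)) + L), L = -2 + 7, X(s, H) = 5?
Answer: -97394/25 ≈ -3895.8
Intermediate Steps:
L = 5
V = 1/25 (V = (-9 + 7)/(-5*(6 + 5) + 5) = -2/(-5*11 + 5) = -2/(-55 + 5) = -2/(-50) = -2*(-1/50) = 1/25 ≈ 0.040000)
c = 1/25 ≈ 0.040000
(c*7)*33 - (24108 - 20203) = ((1/25)*7)*33 - (24108 - 20203) = (7/25)*33 - 1*3905 = 231/25 - 3905 = -97394/25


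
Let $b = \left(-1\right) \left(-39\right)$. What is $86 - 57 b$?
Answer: $-2137$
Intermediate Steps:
$b = 39$
$86 - 57 b = 86 - 2223 = -2137$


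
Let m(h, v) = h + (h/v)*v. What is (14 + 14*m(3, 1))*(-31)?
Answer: -3038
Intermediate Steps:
m(h, v) = 2*h (m(h, v) = h + h = 2*h)
(14 + 14*m(3, 1))*(-31) = (14 + 14*(2*3))*(-31) = (14 + 14*6)*(-31) = (14 + 84)*(-31) = 98*(-31) = -3038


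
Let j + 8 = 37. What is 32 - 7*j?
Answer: -171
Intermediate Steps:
j = 29 (j = -8 + 37 = 29)
32 - 7*j = 32 - 7*29 = 32 - 203 = -171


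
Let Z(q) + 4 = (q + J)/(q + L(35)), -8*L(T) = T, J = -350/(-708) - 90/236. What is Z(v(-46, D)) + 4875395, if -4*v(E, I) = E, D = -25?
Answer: 49187836243/10089 ≈ 4.8754e+6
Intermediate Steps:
J = 20/177 (J = -350*(-1/708) - 90*1/236 = 175/354 - 45/118 = 20/177 ≈ 0.11299)
v(E, I) = -E/4
L(T) = -T/8
Z(q) = -4 + (20/177 + q)/(-35/8 + q) (Z(q) = -4 + (q + 20/177)/(q - ⅛*35) = -4 + (20/177 + q)/(q - 35/8) = -4 + (20/177 + q)/(-35/8 + q))
Z(v(-46, D)) + 4875395 = 4*(6235 - (-531)*(-46)/2)/(177*(-35 + 8*(-¼*(-46)))) + 4875395 = 4*(6235 - 1062*23/2)/(177*(-35 + 8*(23/2))) + 4875395 = 4*(6235 - 12213)/(177*(-35 + 92)) + 4875395 = (4/177)*(-5978)/57 + 4875395 = (4/177)*(1/57)*(-5978) + 4875395 = -23912/10089 + 4875395 = 49187836243/10089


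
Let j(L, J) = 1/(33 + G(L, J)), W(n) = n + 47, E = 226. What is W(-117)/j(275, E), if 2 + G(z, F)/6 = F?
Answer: -96390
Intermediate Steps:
W(n) = 47 + n
G(z, F) = -12 + 6*F
j(L, J) = 1/(21 + 6*J) (j(L, J) = 1/(33 + (-12 + 6*J)) = 1/(21 + 6*J))
W(-117)/j(275, E) = (47 - 117)/((1/(3*(7 + 2*226)))) = -70/(1/(3*(7 + 452))) = -70/((⅓)/459) = -70/((⅓)*(1/459)) = -70/1/1377 = -70*1377 = -96390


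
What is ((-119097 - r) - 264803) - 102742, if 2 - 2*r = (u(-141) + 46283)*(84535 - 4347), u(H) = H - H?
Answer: 1855183959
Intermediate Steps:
u(H) = 0
r = -1855670601 (r = 1 - (0 + 46283)*(84535 - 4347)/2 = 1 - 46283*80188/2 = 1 - ½*3711341204 = 1 - 1855670602 = -1855670601)
((-119097 - r) - 264803) - 102742 = ((-119097 - 1*(-1855670601)) - 264803) - 102742 = ((-119097 + 1855670601) - 264803) - 102742 = (1855551504 - 264803) - 102742 = 1855286701 - 102742 = 1855183959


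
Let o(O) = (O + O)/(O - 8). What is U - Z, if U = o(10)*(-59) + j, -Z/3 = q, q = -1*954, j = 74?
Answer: -3378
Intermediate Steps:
q = -954
Z = 2862 (Z = -3*(-954) = 2862)
o(O) = 2*O/(-8 + O) (o(O) = (2*O)/(-8 + O) = 2*O/(-8 + O))
U = -516 (U = (2*10/(-8 + 10))*(-59) + 74 = (2*10/2)*(-59) + 74 = (2*10*(½))*(-59) + 74 = 10*(-59) + 74 = -590 + 74 = -516)
U - Z = -516 - 1*2862 = -516 - 2862 = -3378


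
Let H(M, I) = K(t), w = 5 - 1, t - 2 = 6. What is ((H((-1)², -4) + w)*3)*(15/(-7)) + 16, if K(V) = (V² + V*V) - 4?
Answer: -5648/7 ≈ -806.86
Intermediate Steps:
t = 8 (t = 2 + 6 = 8)
w = 4
K(V) = -4 + 2*V² (K(V) = (V² + V²) - 4 = 2*V² - 4 = -4 + 2*V²)
H(M, I) = 124 (H(M, I) = -4 + 2*8² = -4 + 2*64 = -4 + 128 = 124)
((H((-1)², -4) + w)*3)*(15/(-7)) + 16 = ((124 + 4)*3)*(15/(-7)) + 16 = (128*3)*(15*(-⅐)) + 16 = 384*(-15/7) + 16 = -5760/7 + 16 = -5648/7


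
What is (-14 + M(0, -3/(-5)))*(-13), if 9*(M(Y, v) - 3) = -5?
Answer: 1352/9 ≈ 150.22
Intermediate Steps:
M(Y, v) = 22/9 (M(Y, v) = 3 + (⅑)*(-5) = 3 - 5/9 = 22/9)
(-14 + M(0, -3/(-5)))*(-13) = (-14 + 22/9)*(-13) = -104/9*(-13) = 1352/9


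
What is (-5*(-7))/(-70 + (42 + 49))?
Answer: 5/3 ≈ 1.6667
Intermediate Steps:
(-5*(-7))/(-70 + (42 + 49)) = 35/(-70 + 91) = 35/21 = (1/21)*35 = 5/3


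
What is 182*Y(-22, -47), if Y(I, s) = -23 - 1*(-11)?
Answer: -2184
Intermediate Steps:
Y(I, s) = -12 (Y(I, s) = -23 + 11 = -12)
182*Y(-22, -47) = 182*(-12) = -2184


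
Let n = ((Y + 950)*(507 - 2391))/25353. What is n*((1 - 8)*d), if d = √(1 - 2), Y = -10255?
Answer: -40904780*I/8451 ≈ -4840.2*I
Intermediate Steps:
d = I (d = √(-1) = I ≈ 1.0*I)
n = 5843540/8451 (n = ((-10255 + 950)*(507 - 2391))/25353 = -9305*(-1884)*(1/25353) = 17530620*(1/25353) = 5843540/8451 ≈ 691.46)
n*((1 - 8)*d) = 5843540*((1 - 8)*I)/8451 = 5843540*(-7*I)/8451 = -40904780*I/8451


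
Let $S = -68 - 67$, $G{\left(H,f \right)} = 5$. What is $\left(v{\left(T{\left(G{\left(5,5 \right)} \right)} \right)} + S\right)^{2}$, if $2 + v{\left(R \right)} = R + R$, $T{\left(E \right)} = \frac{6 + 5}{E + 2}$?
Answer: $\frac{877969}{49} \approx 17918.0$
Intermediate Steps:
$T{\left(E \right)} = \frac{11}{2 + E}$
$v{\left(R \right)} = -2 + 2 R$ ($v{\left(R \right)} = -2 + \left(R + R\right) = -2 + 2 R$)
$S = -135$ ($S = -68 - 67 = -135$)
$\left(v{\left(T{\left(G{\left(5,5 \right)} \right)} \right)} + S\right)^{2} = \left(\left(-2 + 2 \frac{11}{2 + 5}\right) - 135\right)^{2} = \left(\left(-2 + 2 \cdot \frac{11}{7}\right) - 135\right)^{2} = \left(\left(-2 + \frac{22}{7}\right) - 135\right)^{2} = \left(\frac{8}{7} - 135\right)^{2} = \left(- \frac{937}{7}\right)^{2} = \frac{877969}{49}$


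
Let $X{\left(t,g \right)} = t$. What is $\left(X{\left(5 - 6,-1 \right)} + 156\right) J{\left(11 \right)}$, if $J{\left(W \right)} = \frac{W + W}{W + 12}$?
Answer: $\frac{3410}{23} \approx 148.26$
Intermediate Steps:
$J{\left(W \right)} = \frac{2 W}{12 + W}$
$\left(X{\left(5 - 6,-1 \right)} + 156\right) J{\left(11 \right)} = \left(\left(5 - 6\right) + 156\right) 2 \cdot 11 \frac{1}{12 + 11} = \left(-1 + 156\right) 2 \cdot 11 \cdot \frac{1}{23} = 155 \cdot 2 \cdot 11 \cdot \frac{1}{23} = 155 \cdot \frac{22}{23} = \frac{3410}{23}$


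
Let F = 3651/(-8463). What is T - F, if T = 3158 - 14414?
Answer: -31751959/2821 ≈ -11256.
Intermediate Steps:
F = -1217/2821 (F = 3651*(-1/8463) = -1217/2821 ≈ -0.43141)
T = -11256
T - F = -11256 - 1*(-1217/2821) = -11256 + 1217/2821 = -31751959/2821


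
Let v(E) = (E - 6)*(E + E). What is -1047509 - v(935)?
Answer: -2784739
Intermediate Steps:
v(E) = 2*E*(-6 + E) (v(E) = (-6 + E)*(2*E) = 2*E*(-6 + E))
-1047509 - v(935) = -1047509 - 2*935*(-6 + 935) = -1047509 - 2*935*929 = -1047509 - 1*1737230 = -1047509 - 1737230 = -2784739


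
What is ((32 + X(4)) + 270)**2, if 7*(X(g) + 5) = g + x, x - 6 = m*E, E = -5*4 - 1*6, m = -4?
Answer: 4809249/49 ≈ 98148.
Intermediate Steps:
E = -26 (E = -20 - 6 = -26)
x = 110 (x = 6 - 4*(-26) = 6 + 104 = 110)
X(g) = 75/7 + g/7 (X(g) = -5 + (g + 110)/7 = -5 + (110 + g)/7 = -5 + (110/7 + g/7) = 75/7 + g/7)
((32 + X(4)) + 270)**2 = ((32 + (75/7 + (1/7)*4)) + 270)**2 = ((32 + (75/7 + 4/7)) + 270)**2 = ((32 + 79/7) + 270)**2 = (303/7 + 270)**2 = (2193/7)**2 = 4809249/49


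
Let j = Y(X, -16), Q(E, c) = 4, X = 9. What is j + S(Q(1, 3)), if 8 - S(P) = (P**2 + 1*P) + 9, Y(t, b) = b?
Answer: -37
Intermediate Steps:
S(P) = -1 - P - P**2 (S(P) = 8 - ((P**2 + 1*P) + 9) = 8 - ((P**2 + P) + 9) = 8 - ((P + P**2) + 9) = 8 - (9 + P + P**2) = 8 + (-9 - P - P**2) = -1 - P - P**2)
j = -16
j + S(Q(1, 3)) = -16 + (-1 - 1*4 - 1*4**2) = -16 + (-1 - 4 - 1*16) = -16 + (-1 - 4 - 16) = -16 - 21 = -37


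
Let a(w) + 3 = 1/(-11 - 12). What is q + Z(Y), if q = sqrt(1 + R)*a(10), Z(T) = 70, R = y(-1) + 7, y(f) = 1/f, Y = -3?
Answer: 70 - 70*sqrt(7)/23 ≈ 61.948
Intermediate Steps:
R = 6 (R = 1/(-1) + 7 = -1 + 7 = 6)
a(w) = -70/23 (a(w) = -3 + 1/(-11 - 12) = -3 + 1/(-23) = -3 - 1/23 = -70/23)
q = -70*sqrt(7)/23 (q = sqrt(1 + 6)*(-70/23) = sqrt(7)*(-70/23) = -70*sqrt(7)/23 ≈ -8.0523)
q + Z(Y) = -70*sqrt(7)/23 + 70 = 70 - 70*sqrt(7)/23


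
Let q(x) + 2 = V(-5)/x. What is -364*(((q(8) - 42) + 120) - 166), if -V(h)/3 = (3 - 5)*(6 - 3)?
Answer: 31941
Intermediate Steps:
V(h) = 18 (V(h) = -3*(3 - 5)*(6 - 3) = -(-6)*3 = -3*(-6) = 18)
q(x) = -2 + 18/x
-364*(((q(8) - 42) + 120) - 166) = -364*((((-2 + 18/8) - 42) + 120) - 166) = -364*((((-2 + 18*(⅛)) - 42) + 120) - 166) = -364*((((-2 + 9/4) - 42) + 120) - 166) = -364*(((¼ - 42) + 120) - 166) = -364*((-167/4 + 120) - 166) = -364*(313/4 - 166) = -364*(-351/4) = 31941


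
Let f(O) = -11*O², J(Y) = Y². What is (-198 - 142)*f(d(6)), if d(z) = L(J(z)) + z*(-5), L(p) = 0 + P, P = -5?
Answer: 4581500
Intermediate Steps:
L(p) = -5 (L(p) = 0 - 5 = -5)
d(z) = -5 - 5*z (d(z) = -5 + z*(-5) = -5 - 5*z)
(-198 - 142)*f(d(6)) = (-198 - 142)*(-11*(-5 - 5*6)²) = -(-3740)*(-5 - 30)² = -(-3740)*(-35)² = -(-3740)*1225 = -340*(-13475) = 4581500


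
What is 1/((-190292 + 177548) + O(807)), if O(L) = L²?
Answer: 1/638505 ≈ 1.5662e-6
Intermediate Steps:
1/((-190292 + 177548) + O(807)) = 1/((-190292 + 177548) + 807²) = 1/(-12744 + 651249) = 1/638505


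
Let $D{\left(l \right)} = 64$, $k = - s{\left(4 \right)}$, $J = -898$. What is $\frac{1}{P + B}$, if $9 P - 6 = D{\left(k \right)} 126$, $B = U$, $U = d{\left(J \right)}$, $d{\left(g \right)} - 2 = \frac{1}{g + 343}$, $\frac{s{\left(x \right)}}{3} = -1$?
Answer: $\frac{185}{166253} \approx 0.0011128$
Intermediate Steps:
$s{\left(x \right)} = -3$ ($s{\left(x \right)} = 3 \left(-1\right) = -3$)
$d{\left(g \right)} = 2 + \frac{1}{343 + g}$ ($d{\left(g \right)} = 2 + \frac{1}{g + 343} = 2 + \frac{1}{343 + g}$)
$k = 3$ ($k = \left(-1\right) \left(-3\right) = 3$)
$U = \frac{1109}{555}$ ($U = \frac{687 + 2 \left(-898\right)}{343 - 898} = \frac{687 - 1796}{-555} = \left(- \frac{1}{555}\right) \left(-1109\right) = \frac{1109}{555} \approx 1.9982$)
$B = \frac{1109}{555} \approx 1.9982$
$P = \frac{2690}{3}$ ($P = \frac{2}{3} + \frac{64 \cdot 126}{9} = \frac{2}{3} + \frac{1}{9} \cdot 8064 = \frac{2}{3} + 896 = \frac{2690}{3} \approx 896.67$)
$\frac{1}{P + B} = \frac{1}{\frac{2690}{3} + \frac{1109}{555}} = \frac{1}{\frac{166253}{185}} = \frac{185}{166253}$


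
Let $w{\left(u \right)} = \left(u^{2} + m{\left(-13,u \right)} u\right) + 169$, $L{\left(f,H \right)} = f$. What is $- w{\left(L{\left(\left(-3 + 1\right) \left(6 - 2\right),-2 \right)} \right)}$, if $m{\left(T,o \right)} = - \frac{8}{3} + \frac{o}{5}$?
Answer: $- \frac{4007}{15} \approx -267.13$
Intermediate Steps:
$m{\left(T,o \right)} = - \frac{8}{3} + \frac{o}{5}$ ($m{\left(T,o \right)} = \left(-8\right) \frac{1}{3} + o \frac{1}{5} = - \frac{8}{3} + \frac{o}{5}$)
$w{\left(u \right)} = 169 + u^{2} + u \left(- \frac{8}{3} + \frac{u}{5}\right)$ ($w{\left(u \right)} = \left(u^{2} + \left(- \frac{8}{3} + \frac{u}{5}\right) u\right) + 169 = \left(u^{2} + u \left(- \frac{8}{3} + \frac{u}{5}\right)\right) + 169 = 169 + u^{2} + u \left(- \frac{8}{3} + \frac{u}{5}\right)$)
$- w{\left(L{\left(\left(-3 + 1\right) \left(6 - 2\right),-2 \right)} \right)} = - (169 - \frac{8 \left(-3 + 1\right) \left(6 - 2\right)}{3} + \frac{6 \left(\left(-3 + 1\right) \left(6 - 2\right)\right)^{2}}{5}) = - (169 - \frac{8 \left(\left(-2\right) 4\right)}{3} + \frac{6 \left(\left(-2\right) 4\right)^{2}}{5}) = - (169 - - \frac{64}{3} + \frac{6 \left(-8\right)^{2}}{5}) = - (169 + \frac{64}{3} + \frac{6}{5} \cdot 64) = - (169 + \frac{64}{3} + \frac{384}{5}) = \left(-1\right) \frac{4007}{15} = - \frac{4007}{15}$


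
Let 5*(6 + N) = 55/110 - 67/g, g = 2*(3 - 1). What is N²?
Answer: 1369/16 ≈ 85.563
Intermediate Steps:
g = 4 (g = 2*2 = 4)
N = -37/4 (N = -6 + (55/110 - 67/4)/5 = -6 + (55*(1/110) - 67*¼)/5 = -6 + (½ - 67/4)/5 = -6 + (⅕)*(-65/4) = -6 - 13/4 = -37/4 ≈ -9.2500)
N² = (-37/4)² = 1369/16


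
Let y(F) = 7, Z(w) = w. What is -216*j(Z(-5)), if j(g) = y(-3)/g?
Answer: 1512/5 ≈ 302.40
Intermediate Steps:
j(g) = 7/g
-216*j(Z(-5)) = -1512/(-5) = -1512*(-1)/5 = -216*(-7/5) = 1512/5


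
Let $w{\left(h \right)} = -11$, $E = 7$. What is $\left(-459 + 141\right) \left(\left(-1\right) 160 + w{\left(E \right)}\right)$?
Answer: $54378$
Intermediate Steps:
$\left(-459 + 141\right) \left(\left(-1\right) 160 + w{\left(E \right)}\right) = \left(-459 + 141\right) \left(\left(-1\right) 160 - 11\right) = - 318 \left(-160 - 11\right) = \left(-318\right) \left(-171\right) = 54378$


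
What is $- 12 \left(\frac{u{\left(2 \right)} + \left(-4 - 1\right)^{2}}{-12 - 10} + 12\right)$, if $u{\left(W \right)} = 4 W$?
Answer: $-126$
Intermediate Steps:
$- 12 \left(\frac{u{\left(2 \right)} + \left(-4 - 1\right)^{2}}{-12 - 10} + 12\right) = - 12 \left(\frac{4 \cdot 2 + \left(-4 - 1\right)^{2}}{-12 - 10} + 12\right) = - 12 \left(\frac{8 + \left(-5\right)^{2}}{-22} + 12\right) = - 12 \left(\left(8 + 25\right) \left(- \frac{1}{22}\right) + 12\right) = - 12 \left(33 \left(- \frac{1}{22}\right) + 12\right) = - 12 \left(- \frac{3}{2} + 12\right) = \left(-12\right) \frac{21}{2} = -126$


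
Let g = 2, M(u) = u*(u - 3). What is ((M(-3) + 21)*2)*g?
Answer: 156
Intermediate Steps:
M(u) = u*(-3 + u)
((M(-3) + 21)*2)*g = ((-3*(-3 - 3) + 21)*2)*2 = ((-3*(-6) + 21)*2)*2 = ((18 + 21)*2)*2 = (39*2)*2 = 78*2 = 156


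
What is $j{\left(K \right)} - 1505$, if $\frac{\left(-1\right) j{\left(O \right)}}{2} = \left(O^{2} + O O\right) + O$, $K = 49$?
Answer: $-11207$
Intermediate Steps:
$j{\left(O \right)} = - 4 O^{2} - 2 O$ ($j{\left(O \right)} = - 2 \left(\left(O^{2} + O O\right) + O\right) = - 2 \left(\left(O^{2} + O^{2}\right) + O\right) = - 2 \left(2 O^{2} + O\right) = - 2 \left(O + 2 O^{2}\right) = - 4 O^{2} - 2 O$)
$j{\left(K \right)} - 1505 = \left(-2\right) 49 \left(1 + 2 \cdot 49\right) - 1505 = \left(-2\right) 49 \left(1 + 98\right) - 1505 = \left(-2\right) 49 \cdot 99 - 1505 = -9702 - 1505 = -11207$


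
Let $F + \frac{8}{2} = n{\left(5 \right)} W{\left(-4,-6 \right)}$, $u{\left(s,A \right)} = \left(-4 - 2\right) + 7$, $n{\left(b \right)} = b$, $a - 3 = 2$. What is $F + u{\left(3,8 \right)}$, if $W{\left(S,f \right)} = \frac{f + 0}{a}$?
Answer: $-9$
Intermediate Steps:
$a = 5$ ($a = 3 + 2 = 5$)
$W{\left(S,f \right)} = \frac{f}{5}$ ($W{\left(S,f \right)} = \frac{f + 0}{5} = f \frac{1}{5} = \frac{f}{5}$)
$u{\left(s,A \right)} = 1$ ($u{\left(s,A \right)} = -6 + 7 = 1$)
$F = -10$ ($F = -4 + 5 \cdot \frac{1}{5} \left(-6\right) = -4 + 5 \left(- \frac{6}{5}\right) = -4 - 6 = -10$)
$F + u{\left(3,8 \right)} = -10 + 1 = -9$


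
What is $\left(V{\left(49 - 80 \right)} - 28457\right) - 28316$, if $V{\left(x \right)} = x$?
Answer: $-56804$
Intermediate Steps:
$\left(V{\left(49 - 80 \right)} - 28457\right) - 28316 = \left(\left(49 - 80\right) - 28457\right) - 28316 = \left(-31 - 28457\right) - 28316 = -28488 - 28316 = -56804$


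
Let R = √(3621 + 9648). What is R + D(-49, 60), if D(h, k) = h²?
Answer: 2401 + √13269 ≈ 2516.2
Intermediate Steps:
R = √13269 ≈ 115.19
R + D(-49, 60) = √13269 + (-49)² = √13269 + 2401 = 2401 + √13269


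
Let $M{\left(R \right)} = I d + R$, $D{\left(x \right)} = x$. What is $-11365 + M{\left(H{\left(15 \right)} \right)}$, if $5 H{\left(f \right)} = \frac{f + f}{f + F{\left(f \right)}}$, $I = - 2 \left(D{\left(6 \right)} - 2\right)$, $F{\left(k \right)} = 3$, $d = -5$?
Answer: $- \frac{33974}{3} \approx -11325.0$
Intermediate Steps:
$I = -8$ ($I = - 2 \left(6 - 2\right) = \left(-2\right) 4 = -8$)
$H{\left(f \right)} = \frac{2 f}{5 \left(3 + f\right)}$ ($H{\left(f \right)} = \frac{\left(f + f\right) \frac{1}{f + 3}}{5} = \frac{2 f \frac{1}{3 + f}}{5} = \frac{2 f}{5 \left(3 + f\right)}$)
$M{\left(R \right)} = 40 + R$ ($M{\left(R \right)} = \left(-8\right) \left(-5\right) + R = 40 + R$)
$-11365 + M{\left(H{\left(15 \right)} \right)} = -11365 + \left(40 + \frac{2}{5} \cdot 15 \frac{1}{3 + 15}\right) = -11365 + \left(40 + \frac{2}{5} \cdot 15 \cdot \frac{1}{18}\right) = -11365 + \left(40 + \frac{1}{3}\right) = -11365 + \frac{121}{3} = - \frac{33974}{3}$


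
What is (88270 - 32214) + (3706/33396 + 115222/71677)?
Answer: 67093383673013/1196862546 ≈ 56058.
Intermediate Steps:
(88270 - 32214) + (3706/33396 + 115222/71677) = 56056 + (3706*(1/33396) + 115222*(1/71677)) = 56056 + (1853/16698 + 115222/71677) = 56056 + 2056794437/1196862546 = 67093383673013/1196862546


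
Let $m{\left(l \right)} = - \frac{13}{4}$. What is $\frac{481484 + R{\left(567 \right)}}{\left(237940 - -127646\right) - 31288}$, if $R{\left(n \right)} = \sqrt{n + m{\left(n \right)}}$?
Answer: $\frac{240742}{167149} + \frac{\sqrt{2255}}{668596} \approx 1.4404$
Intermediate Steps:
$m{\left(l \right)} = - \frac{13}{4}$ ($m{\left(l \right)} = \left(-13\right) \frac{1}{4} = - \frac{13}{4}$)
$R{\left(n \right)} = \sqrt{- \frac{13}{4} + n}$ ($R{\left(n \right)} = \sqrt{n - \frac{13}{4}} = \sqrt{- \frac{13}{4} + n}$)
$\frac{481484 + R{\left(567 \right)}}{\left(237940 - -127646\right) - 31288} = \frac{481484 + \frac{\sqrt{-13 + 4 \cdot 567}}{2}}{\left(237940 - -127646\right) - 31288} = \frac{481484 + \frac{\sqrt{-13 + 2268}}{2}}{\left(237940 + 127646\right) - 31288} = \frac{481484 + \frac{\sqrt{2255}}{2}}{365586 - 31288} = \frac{481484 + \frac{\sqrt{2255}}{2}}{334298} = \left(481484 + \frac{\sqrt{2255}}{2}\right) \frac{1}{334298} = \frac{240742}{167149} + \frac{\sqrt{2255}}{668596}$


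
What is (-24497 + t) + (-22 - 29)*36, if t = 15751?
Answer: -10582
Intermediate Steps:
(-24497 + t) + (-22 - 29)*36 = (-24497 + 15751) + (-22 - 29)*36 = -8746 - 51*36 = -8746 - 1836 = -10582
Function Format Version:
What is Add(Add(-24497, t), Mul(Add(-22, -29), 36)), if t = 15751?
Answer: -10582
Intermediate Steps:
Add(Add(-24497, t), Mul(Add(-22, -29), 36)) = Add(Add(-24497, 15751), Mul(Add(-22, -29), 36)) = Add(-8746, Mul(-51, 36)) = Add(-8746, -1836) = -10582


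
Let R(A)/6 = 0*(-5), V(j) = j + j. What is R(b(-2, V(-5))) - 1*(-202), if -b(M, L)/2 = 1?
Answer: 202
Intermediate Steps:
V(j) = 2*j
b(M, L) = -2 (b(M, L) = -2*1 = -2)
R(A) = 0 (R(A) = 6*(0*(-5)) = 6*0 = 0)
R(b(-2, V(-5))) - 1*(-202) = 0 - 1*(-202) = 0 + 202 = 202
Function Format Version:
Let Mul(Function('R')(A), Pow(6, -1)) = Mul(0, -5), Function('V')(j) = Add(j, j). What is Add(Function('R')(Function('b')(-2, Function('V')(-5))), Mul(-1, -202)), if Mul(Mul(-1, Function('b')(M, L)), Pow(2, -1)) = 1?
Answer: 202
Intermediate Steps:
Function('V')(j) = Mul(2, j)
Function('b')(M, L) = -2 (Function('b')(M, L) = Mul(-2, 1) = -2)
Function('R')(A) = 0 (Function('R')(A) = Mul(6, Mul(0, -5)) = Mul(6, 0) = 0)
Add(Function('R')(Function('b')(-2, Function('V')(-5))), Mul(-1, -202)) = Add(0, Mul(-1, -202)) = Add(0, 202) = 202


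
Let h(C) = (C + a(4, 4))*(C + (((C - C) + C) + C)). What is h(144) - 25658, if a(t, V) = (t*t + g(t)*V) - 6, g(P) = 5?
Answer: 49510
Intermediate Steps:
a(t, V) = -6 + t² + 5*V (a(t, V) = (t*t + 5*V) - 6 = (t² + 5*V) - 6 = -6 + t² + 5*V)
h(C) = 3*C*(30 + C) (h(C) = (C + (-6 + 4² + 5*4))*(C + (((C - C) + C) + C)) = (C + (-6 + 16 + 20))*(C + ((0 + C) + C)) = (C + 30)*(C + (C + C)) = (30 + C)*(C + 2*C) = (30 + C)*(3*C) = 3*C*(30 + C))
h(144) - 25658 = 3*144*(30 + 144) - 25658 = 3*144*174 - 25658 = 75168 - 25658 = 49510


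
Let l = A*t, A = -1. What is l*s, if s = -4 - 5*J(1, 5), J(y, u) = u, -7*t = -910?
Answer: 3770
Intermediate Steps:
t = 130 (t = -1/7*(-910) = 130)
l = -130 (l = -1*130 = -130)
s = -29 (s = -4 - 5*5 = -4 - 25 = -29)
l*s = -130*(-29) = 3770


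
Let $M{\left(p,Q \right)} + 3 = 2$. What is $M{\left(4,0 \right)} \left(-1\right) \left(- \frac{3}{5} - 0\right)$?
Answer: $- \frac{3}{5} \approx -0.6$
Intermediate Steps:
$M{\left(p,Q \right)} = -1$ ($M{\left(p,Q \right)} = -3 + 2 = -1$)
$M{\left(4,0 \right)} \left(-1\right) \left(- \frac{3}{5} - 0\right) = \left(-1\right) \left(-1\right) \left(- \frac{3}{5} - 0\right) = 1 \left(\left(-3\right) \frac{1}{5} + 0\right) = 1 \left(- \frac{3}{5} + 0\right) = 1 \left(- \frac{3}{5}\right) = - \frac{3}{5}$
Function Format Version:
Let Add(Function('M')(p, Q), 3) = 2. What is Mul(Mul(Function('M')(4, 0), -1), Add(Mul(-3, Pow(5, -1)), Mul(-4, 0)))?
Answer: Rational(-3, 5) ≈ -0.60000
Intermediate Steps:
Function('M')(p, Q) = -1 (Function('M')(p, Q) = Add(-3, 2) = -1)
Mul(Mul(Function('M')(4, 0), -1), Add(Mul(-3, Pow(5, -1)), Mul(-4, 0))) = Mul(Mul(-1, -1), Add(Mul(-3, Pow(5, -1)), Mul(-4, 0))) = Mul(1, Add(Mul(-3, Rational(1, 5)), 0)) = Mul(1, Add(Rational(-3, 5), 0)) = Mul(1, Rational(-3, 5)) = Rational(-3, 5)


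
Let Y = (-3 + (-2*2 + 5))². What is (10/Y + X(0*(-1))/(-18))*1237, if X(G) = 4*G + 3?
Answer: 8659/3 ≈ 2886.3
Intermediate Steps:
X(G) = 3 + 4*G
Y = 4 (Y = (-3 + (-4 + 5))² = (-3 + 1)² = (-2)² = 4)
(10/Y + X(0*(-1))/(-18))*1237 = (10/4 + (3 + 4*(0*(-1)))/(-18))*1237 = (10*(¼) + (3 + 4*0)*(-1/18))*1237 = (5/2 + (3 + 0)*(-1/18))*1237 = (5/2 + 3*(-1/18))*1237 = (5/2 - ⅙)*1237 = (7/3)*1237 = 8659/3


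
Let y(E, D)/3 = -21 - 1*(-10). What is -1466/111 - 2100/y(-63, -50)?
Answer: 61574/1221 ≈ 50.429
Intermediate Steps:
y(E, D) = -33 (y(E, D) = 3*(-21 - 1*(-10)) = 3*(-21 + 10) = 3*(-11) = -33)
-1466/111 - 2100/y(-63, -50) = -1466/111 - 2100/(-33) = -1466*1/111 - 2100*(-1/33) = -1466/111 + 700/11 = 61574/1221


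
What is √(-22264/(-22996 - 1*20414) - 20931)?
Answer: I*√9860499520215/21705 ≈ 144.67*I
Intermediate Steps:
√(-22264/(-22996 - 1*20414) - 20931) = √(-22264/(-22996 - 20414) - 20931) = √(-22264/(-43410) - 20931) = √(-22264*(-1/43410) - 20931) = √(11132/21705 - 20931) = √(-454296223/21705) = I*√9860499520215/21705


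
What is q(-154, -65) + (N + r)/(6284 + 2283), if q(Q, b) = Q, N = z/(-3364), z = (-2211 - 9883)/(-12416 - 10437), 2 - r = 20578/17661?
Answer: -1064970845637511/6915399476622 ≈ -154.00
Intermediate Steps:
r = 14744/17661 (r = 2 - 20578/17661 = 14744/17661 ≈ 0.83483)
z = 12094/22853 (z = -12094/(-22853) = -12094*(-1/22853) = 12094/22853 ≈ 0.52921)
N = -6047/38438746 (N = (12094/22853)/(-3364) = (12094/22853)*(-1/3364) = -6047/38438746 ≈ -0.00015732)
q(-154, -65) + (N + r)/(6284 + 2283) = -154 + (-6047/38438746 + 14744/17661)/(6284 + 2283) = -154 + (673762277/807213666)/8567 = -154 + (673762277/807213666)*(1/8567) = -154 + 673762277/6915399476622 = -1064970845637511/6915399476622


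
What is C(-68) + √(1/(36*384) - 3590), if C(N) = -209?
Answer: -209 + I*√297768954/288 ≈ -209.0 + 59.917*I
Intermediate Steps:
C(-68) + √(1/(36*384) - 3590) = -209 + √(1/(36*384) - 3590) = -209 + √(1/13824 - 3590) = -209 + √(-49628159/13824) = -209 + I*√297768954/288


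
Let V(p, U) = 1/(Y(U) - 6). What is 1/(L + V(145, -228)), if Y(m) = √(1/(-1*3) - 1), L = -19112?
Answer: -2140562/40910764963 + 2*I*√3/40910764963 ≈ -5.2323e-5 + 8.4675e-11*I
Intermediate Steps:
Y(m) = 2*I*√3/3 (Y(m) = √(1/(-3) - 1) = √(-⅓ - 1) = √(-4/3) = 2*I*√3/3)
V(p, U) = 1/(-6 + 2*I*√3/3) (V(p, U) = 1/(2*I*√3/3 - 6) = 1/(-6 + 2*I*√3/3))
1/(L + V(145, -228)) = 1/(-19112 + (-9/56 - I*√3/56)) = 1/(-1070281/56 - I*√3/56)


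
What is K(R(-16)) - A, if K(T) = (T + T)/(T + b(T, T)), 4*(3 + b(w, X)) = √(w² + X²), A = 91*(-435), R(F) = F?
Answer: 13024073/329 + 128*√2/329 ≈ 39587.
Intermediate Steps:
A = -39585
b(w, X) = -3 + √(X² + w²)/4 (b(w, X) = -3 + √(w² + X²)/4 = -3 + √(X² + w²)/4)
K(T) = 2*T/(-3 + T + √2*√(T²)/4) (K(T) = (T + T)/(T + (-3 + √(T² + T²)/4)) = (2*T)/(T + (-3 + √(2*T²)/4)) = (2*T)/(T + (-3 + (√2*√(T²))/4)) = (2*T)/(T + (-3 + √2*√(T²)/4)) = (2*T)/(-3 + T + √2*√(T²)/4) = 2*T/(-3 + T + √2*√(T²)/4))
K(R(-16)) - A = 8*(-16)/(-12 + 4*(-16) + √2*√((-16)²)) - 1*(-39585) = 8*(-16)/(-12 - 64 + √2*√256) + 39585 = 8*(-16)/(-12 - 64 + √2*16) + 39585 = 8*(-16)/(-12 - 64 + 16*√2) + 39585 = 8*(-16)/(-76 + 16*√2) + 39585 = -128/(-76 + 16*√2) + 39585 = 39585 - 128/(-76 + 16*√2)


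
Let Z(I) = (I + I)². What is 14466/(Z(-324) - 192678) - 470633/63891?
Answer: -17669301142/2419616061 ≈ -7.3025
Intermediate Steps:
Z(I) = 4*I² (Z(I) = (2*I)² = 4*I²)
14466/(Z(-324) - 192678) - 470633/63891 = 14466/(4*(-324)² - 192678) - 470633/63891 = 14466/(4*104976 - 192678) - 470633*1/63891 = 14466/(419904 - 192678) - 470633/63891 = 14466/227226 - 470633/63891 = 14466*(1/227226) - 470633/63891 = 2411/37871 - 470633/63891 = -17669301142/2419616061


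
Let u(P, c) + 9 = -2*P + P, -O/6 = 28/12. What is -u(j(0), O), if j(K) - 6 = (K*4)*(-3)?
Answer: 15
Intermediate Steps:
j(K) = 6 - 12*K (j(K) = 6 + (K*4)*(-3) = 6 + (4*K)*(-3) = 6 - 12*K)
O = -14 (O = -168/12 = -6*7/3 = -14)
u(P, c) = -9 - P (u(P, c) = -9 + (-2*P + P) = -9 - P)
-u(j(0), O) = -(-9 - (6 - 12*0)) = -(-9 - (6 + 0)) = -(-9 - 1*6) = -(-9 - 6) = -1*(-15) = 15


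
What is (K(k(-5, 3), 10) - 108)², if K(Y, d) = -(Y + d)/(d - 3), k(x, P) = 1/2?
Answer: 47961/4 ≈ 11990.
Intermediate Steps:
k(x, P) = ½
K(Y, d) = -(Y + d)/(-3 + d)
(K(k(-5, 3), 10) - 108)² = ((-1*½ - 1*10)/(-3 + 10) - 108)² = ((-½ - 10)/7 - 108)² = ((⅐)*(-21/2) - 108)² = (-3/2 - 108)² = (-219/2)² = 47961/4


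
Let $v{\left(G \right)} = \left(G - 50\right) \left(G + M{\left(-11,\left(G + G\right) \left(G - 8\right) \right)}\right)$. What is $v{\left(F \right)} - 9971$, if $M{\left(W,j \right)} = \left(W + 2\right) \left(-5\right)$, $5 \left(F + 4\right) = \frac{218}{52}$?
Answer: $- \frac{206098829}{16900} \approx -12195.0$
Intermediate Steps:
$F = - \frac{411}{130}$ ($F = -4 + \frac{218 \cdot \frac{1}{52}}{5} = -4 + \frac{1}{5} \cdot \frac{109}{26} = -4 + \frac{109}{130} = - \frac{411}{130} \approx -3.1615$)
$M{\left(W,j \right)} = -10 - 5 W$ ($M{\left(W,j \right)} = \left(2 + W\right) \left(-5\right) = -10 - 5 W$)
$v{\left(G \right)} = \left(-50 + G\right) \left(45 + G\right)$ ($v{\left(G \right)} = \left(G - 50\right) \left(G - -45\right) = \left(-50 + G\right) \left(G + \left(-10 + 55\right)\right) = \left(-50 + G\right) \left(G + 45\right) = \left(-50 + G\right) \left(45 + G\right)$)
$v{\left(F \right)} - 9971 = \left(-2250 + \left(- \frac{411}{130}\right)^{2} - - \frac{411}{26}\right) - 9971 = \left(-2250 + \frac{168921}{16900} + \frac{411}{26}\right) - 9971 = - \frac{37588929}{16900} - 9971 = - \frac{206098829}{16900}$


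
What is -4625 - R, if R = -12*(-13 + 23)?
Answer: -4505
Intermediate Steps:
R = -120 (R = -12*10 = -120)
-4625 - R = -4625 - 1*(-120) = -4625 + 120 = -4505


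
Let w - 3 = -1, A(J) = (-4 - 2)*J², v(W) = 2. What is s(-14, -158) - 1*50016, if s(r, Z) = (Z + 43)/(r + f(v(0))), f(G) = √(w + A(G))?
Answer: -5450939/109 + 115*I*√22/218 ≈ -50009.0 + 2.4743*I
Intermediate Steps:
A(J) = -6*J²
w = 2 (w = 3 - 1 = 2)
f(G) = √(2 - 6*G²)
s(r, Z) = (43 + Z)/(r + I*√22) (s(r, Z) = (Z + 43)/(r + √(2 - 6*2²)) = (43 + Z)/(r + √(2 - 6*4)) = (43 + Z)/(r + √(2 - 24)) = (43 + Z)/(r + √(-22)) = (43 + Z)/(r + I*√22))
s(-14, -158) - 1*50016 = (43 - 158)/(-14 + I*√22) - 1*50016 = -115/(-14 + I*√22) - 50016 = -50016 - 115/(-14 + I*√22)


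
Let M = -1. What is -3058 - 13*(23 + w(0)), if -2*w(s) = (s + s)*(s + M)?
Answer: -3357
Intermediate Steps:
w(s) = -s*(-1 + s) (w(s) = -(s + s)*(s - 1)/2 = -2*s*(-1 + s)/2 = -s*(-1 + s))
-3058 - 13*(23 + w(0)) = -3058 - 13*(23 + 0*(1 - 1*0)) = -3058 - 13*(23 + 0*(1 + 0)) = -3058 - 13*(23 + 0*1) = -3058 - 13*(23 + 0) = -3058 - 13*23 = -3058 - 299 = -3357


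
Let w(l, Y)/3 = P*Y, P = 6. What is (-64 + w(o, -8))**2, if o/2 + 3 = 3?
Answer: 43264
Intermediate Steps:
o = 0 (o = -6 + 2*3 = -6 + 6 = 0)
w(l, Y) = 18*Y (w(l, Y) = 3*(6*Y) = 18*Y)
(-64 + w(o, -8))**2 = (-64 + 18*(-8))**2 = (-64 - 144)**2 = (-208)**2 = 43264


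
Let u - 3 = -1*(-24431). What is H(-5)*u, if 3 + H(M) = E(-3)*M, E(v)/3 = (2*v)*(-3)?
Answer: -6670482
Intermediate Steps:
E(v) = -18*v (E(v) = 3*((2*v)*(-3)) = 3*(-6*v) = -18*v)
H(M) = -3 + 54*M (H(M) = -3 + (-18*(-3))*M = -3 + 54*M)
u = 24434 (u = 3 - 1*(-24431) = 3 + 24431 = 24434)
H(-5)*u = (-3 + 54*(-5))*24434 = (-3 - 270)*24434 = -273*24434 = -6670482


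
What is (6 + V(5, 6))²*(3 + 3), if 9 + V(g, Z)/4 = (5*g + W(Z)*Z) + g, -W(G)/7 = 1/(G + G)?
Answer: 34656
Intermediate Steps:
W(G) = -7/(2*G) (W(G) = -7/(G + G) = -7*1/(2*G) = -7/(2*G))
V(g, Z) = -50 + 24*g (V(g, Z) = -36 + 4*((5*g + (-7/(2*Z))*Z) + g) = -36 + 4*((5*g - 7/2) + g) = -36 + 4*((-7/2 + 5*g) + g) = -36 + 4*(-7/2 + 6*g) = -36 + (-14 + 24*g) = -50 + 24*g)
(6 + V(5, 6))²*(3 + 3) = (6 + (-50 + 24*5))²*(3 + 3) = (6 + (-50 + 120))²*6 = (6 + 70)²*6 = 76²*6 = 5776*6 = 34656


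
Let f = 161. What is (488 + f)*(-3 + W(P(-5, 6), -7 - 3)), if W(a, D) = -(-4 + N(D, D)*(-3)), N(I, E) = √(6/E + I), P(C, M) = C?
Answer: 649 + 1947*I*√265/5 ≈ 649.0 + 6339.0*I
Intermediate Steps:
N(I, E) = √(I + 6/E)
W(a, D) = 4 + 3*√(D + 6/D) (W(a, D) = -(-4 + √(D + 6/D)*(-3)) = -(-4 - 3*√(D + 6/D)) = 4 + 3*√(D + 6/D))
(488 + f)*(-3 + W(P(-5, 6), -7 - 3)) = (488 + 161)*(-3 + (4 + 3*√((-7 - 3) + 6/(-7 - 3)))) = 649*(-3 + (4 + 3*√(-10 + 6/(-10)))) = 649*(-3 + (4 + 3*√(-10 + 6*(-⅒)))) = 649*(-3 + (4 + 3*√(-10 - ⅗))) = 649*(-3 + (4 + 3*√(-53/5))) = 649*(-3 + (4 + 3*(I*√265/5))) = 649*(-3 + (4 + 3*I*√265/5)) = 649*(1 + 3*I*√265/5) = 649 + 1947*I*√265/5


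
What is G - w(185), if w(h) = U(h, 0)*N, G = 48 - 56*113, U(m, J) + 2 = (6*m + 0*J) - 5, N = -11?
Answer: 5853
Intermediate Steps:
U(m, J) = -7 + 6*m (U(m, J) = -2 + ((6*m + 0*J) - 5) = -2 + ((6*m + 0) - 5) = -2 + (6*m - 5) = -2 + (-5 + 6*m) = -7 + 6*m)
G = -6280 (G = 48 - 6328 = -6280)
w(h) = 77 - 66*h (w(h) = (-7 + 6*h)*(-11) = 77 - 66*h)
G - w(185) = -6280 - (77 - 66*185) = -6280 - (77 - 12210) = -6280 - 1*(-12133) = -6280 + 12133 = 5853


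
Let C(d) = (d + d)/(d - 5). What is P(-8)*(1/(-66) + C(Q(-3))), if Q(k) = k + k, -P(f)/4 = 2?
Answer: -284/33 ≈ -8.6061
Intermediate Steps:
P(f) = -8 (P(f) = -4*2 = -8)
Q(k) = 2*k
C(d) = 2*d/(-5 + d) (C(d) = (2*d)/(-5 + d) = 2*d/(-5 + d))
P(-8)*(1/(-66) + C(Q(-3))) = -8*(1/(-66) + 2*(2*(-3))/(-5 + 2*(-3))) = -8*(-1/66 + 2*(-6)/(-5 - 6)) = -8*(-1/66 + 2*(-6)/(-11)) = -8*(-1/66 + 2*(-6)*(-1/11)) = -8*(-1/66 + 12/11) = -8*71/66 = -284/33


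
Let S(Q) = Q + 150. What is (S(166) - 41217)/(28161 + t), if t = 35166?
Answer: -40901/63327 ≈ -0.64587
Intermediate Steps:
S(Q) = 150 + Q
(S(166) - 41217)/(28161 + t) = ((150 + 166) - 41217)/(28161 + 35166) = (316 - 41217)/63327 = -40901*1/63327 = -40901/63327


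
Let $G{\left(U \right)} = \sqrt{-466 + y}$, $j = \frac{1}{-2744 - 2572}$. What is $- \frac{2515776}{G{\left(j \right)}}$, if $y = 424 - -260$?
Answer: $- \frac{1257888 \sqrt{218}}{109} \approx -1.7039 \cdot 10^{5}$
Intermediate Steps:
$j = - \frac{1}{5316}$ ($j = \frac{1}{-5316} = - \frac{1}{5316} \approx -0.00018811$)
$y = 684$ ($y = 424 + 260 = 684$)
$G{\left(U \right)} = \sqrt{218}$ ($G{\left(U \right)} = \sqrt{-466 + 684} = \sqrt{218}$)
$- \frac{2515776}{G{\left(j \right)}} = - \frac{2515776}{\sqrt{218}} = - 2515776 \frac{\sqrt{218}}{218} = - \frac{1257888 \sqrt{218}}{109}$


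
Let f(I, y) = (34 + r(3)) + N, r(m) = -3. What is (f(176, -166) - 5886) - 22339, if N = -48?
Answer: -28242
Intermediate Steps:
f(I, y) = -17 (f(I, y) = (34 - 3) - 48 = 31 - 48 = -17)
(f(176, -166) - 5886) - 22339 = (-17 - 5886) - 22339 = -5903 - 22339 = -28242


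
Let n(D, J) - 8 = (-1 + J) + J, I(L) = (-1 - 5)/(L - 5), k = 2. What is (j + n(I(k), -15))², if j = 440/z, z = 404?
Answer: 4897369/10201 ≈ 480.09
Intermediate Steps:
I(L) = -6/(-5 + L)
j = 110/101 (j = 440/404 = 440*(1/404) = 110/101 ≈ 1.0891)
n(D, J) = 7 + 2*J (n(D, J) = 8 + ((-1 + J) + J) = 8 + (-1 + 2*J) = 7 + 2*J)
(j + n(I(k), -15))² = (110/101 + (7 + 2*(-15)))² = (110/101 + (7 - 30))² = (110/101 - 23)² = (-2213/101)² = 4897369/10201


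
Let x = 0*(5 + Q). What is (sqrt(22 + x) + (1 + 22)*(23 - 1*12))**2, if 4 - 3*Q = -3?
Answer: (253 + sqrt(22))**2 ≈ 66404.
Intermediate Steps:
Q = 7/3 (Q = 4/3 - 1/3*(-3) = 4/3 + 1 = 7/3 ≈ 2.3333)
x = 0 (x = 0*(5 + 7/3) = 0*(22/3) = 0)
(sqrt(22 + x) + (1 + 22)*(23 - 1*12))**2 = (sqrt(22 + 0) + (1 + 22)*(23 - 1*12))**2 = (sqrt(22) + 23*(23 - 12))**2 = (sqrt(22) + 23*11)**2 = (sqrt(22) + 253)**2 = (253 + sqrt(22))**2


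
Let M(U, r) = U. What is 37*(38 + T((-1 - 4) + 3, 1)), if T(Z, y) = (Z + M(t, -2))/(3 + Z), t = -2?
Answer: 1258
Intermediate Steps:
T(Z, y) = (-2 + Z)/(3 + Z) (T(Z, y) = (Z - 2)/(3 + Z) = (-2 + Z)/(3 + Z))
37*(38 + T((-1 - 4) + 3, 1)) = 37*(38 + (-2 + ((-1 - 4) + 3))/(3 + ((-1 - 4) + 3))) = 37*(38 + (-2 + (-5 + 3))/(3 + (-5 + 3))) = 37*(38 + (-2 - 2)/(3 - 2)) = 37*(38 - 4/1) = 37*(38 + 1*(-4)) = 37*(38 - 4) = 37*34 = 1258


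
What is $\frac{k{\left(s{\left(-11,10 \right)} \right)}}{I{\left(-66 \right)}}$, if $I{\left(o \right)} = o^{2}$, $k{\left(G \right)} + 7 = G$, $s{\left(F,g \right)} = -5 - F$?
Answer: $- \frac{1}{4356} \approx -0.00022957$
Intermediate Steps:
$k{\left(G \right)} = -7 + G$
$\frac{k{\left(s{\left(-11,10 \right)} \right)}}{I{\left(-66 \right)}} = \frac{-7 - -6}{\left(-66\right)^{2}} = \frac{-7 + \left(-5 + 11\right)}{4356} = \left(-7 + 6\right) \frac{1}{4356} = \left(-1\right) \frac{1}{4356} = - \frac{1}{4356}$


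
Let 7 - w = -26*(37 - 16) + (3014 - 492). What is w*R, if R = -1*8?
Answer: 15752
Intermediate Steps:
R = -8
w = -1969 (w = 7 - (-26*(37 - 16) + (3014 - 492)) = 7 - (-26*21 + 2522) = 7 - (-546 + 2522) = 7 - 1*1976 = 7 - 1976 = -1969)
w*R = -1969*(-8) = 15752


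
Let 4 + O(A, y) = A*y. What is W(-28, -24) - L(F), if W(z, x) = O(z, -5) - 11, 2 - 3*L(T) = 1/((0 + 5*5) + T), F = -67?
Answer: 15665/126 ≈ 124.33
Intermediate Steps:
L(T) = ⅔ - 1/(3*(25 + T)) (L(T) = ⅔ - 1/(3*((0 + 5*5) + T)) = ⅔ - 1/(3*((0 + 25) + T)) = ⅔ - 1/(3*(25 + T)))
O(A, y) = -4 + A*y
W(z, x) = -15 - 5*z (W(z, x) = (-4 + z*(-5)) - 11 = (-4 - 5*z) - 11 = -15 - 5*z)
W(-28, -24) - L(F) = (-15 - 5*(-28)) - (49 + 2*(-67))/(3*(25 - 67)) = (-15 + 140) - (49 - 134)/(3*(-42)) = 125 - (-1)*(-85)/(3*42) = 125 - 1*85/126 = 125 - 85/126 = 15665/126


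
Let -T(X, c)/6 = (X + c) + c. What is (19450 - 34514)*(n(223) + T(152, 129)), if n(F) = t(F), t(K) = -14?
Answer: 37268336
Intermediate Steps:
T(X, c) = -12*c - 6*X (T(X, c) = -6*((X + c) + c) = -6*(X + 2*c) = -12*c - 6*X)
n(F) = -14
(19450 - 34514)*(n(223) + T(152, 129)) = (19450 - 34514)*(-14 + (-12*129 - 6*152)) = -15064*(-14 + (-1548 - 912)) = -15064*(-14 - 2460) = -15064*(-2474) = 37268336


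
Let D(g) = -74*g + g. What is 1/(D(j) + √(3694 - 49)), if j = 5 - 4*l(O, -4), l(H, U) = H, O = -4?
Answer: -511/782148 - 3*√5/260716 ≈ -0.00067906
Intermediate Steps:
j = 21 (j = 5 - 4*(-4) = 5 + 16 = 21)
D(g) = -73*g
1/(D(j) + √(3694 - 49)) = 1/(-73*21 + √(3694 - 49)) = 1/(-1533 + √3645) = 1/(-1533 + 27*√5)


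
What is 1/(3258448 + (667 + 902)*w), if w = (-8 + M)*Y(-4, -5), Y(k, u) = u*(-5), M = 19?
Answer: 1/3689923 ≈ 2.7101e-7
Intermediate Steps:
Y(k, u) = -5*u
w = 275 (w = (-8 + 19)*(-5*(-5)) = 11*25 = 275)
1/(3258448 + (667 + 902)*w) = 1/(3258448 + (667 + 902)*275) = 1/(3258448 + 1569*275) = 1/(3258448 + 431475) = 1/3689923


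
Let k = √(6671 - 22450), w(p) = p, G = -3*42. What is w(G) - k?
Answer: -126 - I*√15779 ≈ -126.0 - 125.61*I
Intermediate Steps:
G = -126
k = I*√15779 (k = √(-15779) = I*√15779 ≈ 125.61*I)
w(G) - k = -126 - I*√15779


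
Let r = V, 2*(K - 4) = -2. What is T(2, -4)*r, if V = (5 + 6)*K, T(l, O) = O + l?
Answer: -66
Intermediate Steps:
K = 3 (K = 4 + (½)*(-2) = 4 - 1 = 3)
V = 33 (V = (5 + 6)*3 = 11*3 = 33)
r = 33
T(2, -4)*r = (-4 + 2)*33 = -2*33 = -66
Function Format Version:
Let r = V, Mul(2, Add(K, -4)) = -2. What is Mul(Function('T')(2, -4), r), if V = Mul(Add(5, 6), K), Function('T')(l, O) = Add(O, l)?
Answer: -66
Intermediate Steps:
K = 3 (K = Add(4, Mul(Rational(1, 2), -2)) = Add(4, -1) = 3)
V = 33 (V = Mul(Add(5, 6), 3) = Mul(11, 3) = 33)
r = 33
Mul(Function('T')(2, -4), r) = Mul(Add(-4, 2), 33) = Mul(-2, 33) = -66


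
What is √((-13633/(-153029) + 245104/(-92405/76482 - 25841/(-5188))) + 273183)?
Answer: 2*√1109088294925883645506492285545923/114540234109219 ≈ 581.51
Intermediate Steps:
√((-13633/(-153029) + 245104/(-92405/76482 - 25841/(-5188))) + 273183) = √((-13633*(-1/153029) + 245104/(-92405*1/76482 - 25841*(-1/5188))) + 273183) = √((13633/153029 + 245104/(-92405/76482 + 25841/5188)) + 273183) = √((13633/153029 + 245104/(748487111/198394308)) + 273183) = √((13633/153029 + 245104*(198394308/748487111)) + 273183) = √((13633/153029 + 48627238468032/748487111) + 273183) = √(7441387879649253191/114540234109219 + 273183) = √(38731832654308027268/114540234109219) = 2*√1109088294925883645506492285545923/114540234109219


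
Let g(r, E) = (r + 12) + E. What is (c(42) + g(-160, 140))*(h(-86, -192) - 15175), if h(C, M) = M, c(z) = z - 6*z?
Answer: 3350006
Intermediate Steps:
c(z) = -5*z
g(r, E) = 12 + E + r (g(r, E) = (12 + r) + E = 12 + E + r)
(c(42) + g(-160, 140))*(h(-86, -192) - 15175) = (-5*42 + (12 + 140 - 160))*(-192 - 15175) = (-210 - 8)*(-15367) = -218*(-15367) = 3350006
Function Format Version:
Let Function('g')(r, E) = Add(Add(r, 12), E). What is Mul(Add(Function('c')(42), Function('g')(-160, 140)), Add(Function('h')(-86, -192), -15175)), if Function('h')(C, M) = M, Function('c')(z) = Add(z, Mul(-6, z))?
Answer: 3350006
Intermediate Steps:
Function('c')(z) = Mul(-5, z)
Function('g')(r, E) = Add(12, E, r) (Function('g')(r, E) = Add(Add(12, r), E) = Add(12, E, r))
Mul(Add(Function('c')(42), Function('g')(-160, 140)), Add(Function('h')(-86, -192), -15175)) = Mul(Add(Mul(-5, 42), Add(12, 140, -160)), Add(-192, -15175)) = Mul(Add(-210, -8), -15367) = Mul(-218, -15367) = 3350006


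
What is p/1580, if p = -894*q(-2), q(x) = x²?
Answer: -894/395 ≈ -2.2633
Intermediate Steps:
p = -3576 (p = -894*(-2)² = -894*4 = -3576)
p/1580 = -3576/1580 = -3576*1/1580 = -894/395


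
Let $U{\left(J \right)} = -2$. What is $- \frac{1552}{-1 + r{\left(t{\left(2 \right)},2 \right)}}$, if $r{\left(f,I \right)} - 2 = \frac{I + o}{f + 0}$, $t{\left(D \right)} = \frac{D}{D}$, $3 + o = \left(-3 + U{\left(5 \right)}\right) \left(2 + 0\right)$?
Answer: $\frac{776}{5} \approx 155.2$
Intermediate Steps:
$o = -13$ ($o = -3 + \left(-3 - 2\right) \left(2 + 0\right) = -3 - 10 = -13$)
$t{\left(D \right)} = 1$
$r{\left(f,I \right)} = 2 + \frac{-13 + I}{f}$ ($r{\left(f,I \right)} = 2 + \frac{I - 13}{f + 0} = 2 + \frac{-13 + I}{f}$)
$- \frac{1552}{-1 + r{\left(t{\left(2 \right)},2 \right)}} = - \frac{1552}{-1 + \frac{-13 + 2 + 2 \cdot 1}{1}} = - \frac{1552}{-1 + 1 \left(-13 + 2 + 2\right)} = - \frac{1552}{-1 + 1 \left(-9\right)} = - \frac{1552}{-1 - 9} = - \frac{1552}{-10} = \left(-1552\right) \left(- \frac{1}{10}\right) = \frac{776}{5}$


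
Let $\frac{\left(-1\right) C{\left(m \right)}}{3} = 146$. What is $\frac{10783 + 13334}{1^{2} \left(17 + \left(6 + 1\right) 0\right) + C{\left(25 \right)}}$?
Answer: $- \frac{24117}{421} \approx -57.285$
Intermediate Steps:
$C{\left(m \right)} = -438$ ($C{\left(m \right)} = \left(-3\right) 146 = -438$)
$\frac{10783 + 13334}{1^{2} \left(17 + \left(6 + 1\right) 0\right) + C{\left(25 \right)}} = \frac{10783 + 13334}{1^{2} \left(17 + \left(6 + 1\right) 0\right) - 438} = \frac{24117}{1 \left(17 + 7 \cdot 0\right) - 438} = \frac{24117}{1 \left(17 + 0\right) - 438} = \frac{24117}{1 \cdot 17 - 438} = \frac{24117}{17 - 438} = \frac{24117}{-421} = 24117 \left(- \frac{1}{421}\right) = - \frac{24117}{421}$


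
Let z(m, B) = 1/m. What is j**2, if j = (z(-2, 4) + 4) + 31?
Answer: 4761/4 ≈ 1190.3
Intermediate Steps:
z(m, B) = 1/m
j = 69/2 (j = (1/(-2) + 4) + 31 = (-1/2 + 4) + 31 = 7/2 + 31 = 69/2 ≈ 34.500)
j**2 = (69/2)**2 = 4761/4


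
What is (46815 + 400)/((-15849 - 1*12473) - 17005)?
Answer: -47215/45327 ≈ -1.0417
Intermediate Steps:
(46815 + 400)/((-15849 - 1*12473) - 17005) = 47215/((-15849 - 12473) - 17005) = 47215/(-28322 - 17005) = 47215/(-45327) = 47215*(-1/45327) = -47215/45327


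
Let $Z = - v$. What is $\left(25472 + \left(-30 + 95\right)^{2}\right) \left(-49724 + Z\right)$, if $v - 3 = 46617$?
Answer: $-2861127768$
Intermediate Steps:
$v = 46620$ ($v = 3 + 46617 = 46620$)
$Z = -46620$ ($Z = \left(-1\right) 46620 = -46620$)
$\left(25472 + \left(-30 + 95\right)^{2}\right) \left(-49724 + Z\right) = \left(25472 + \left(-30 + 95\right)^{2}\right) \left(-49724 - 46620\right) = \left(25472 + 65^{2}\right) \left(-96344\right) = \left(25472 + 4225\right) \left(-96344\right) = 29697 \left(-96344\right) = -2861127768$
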